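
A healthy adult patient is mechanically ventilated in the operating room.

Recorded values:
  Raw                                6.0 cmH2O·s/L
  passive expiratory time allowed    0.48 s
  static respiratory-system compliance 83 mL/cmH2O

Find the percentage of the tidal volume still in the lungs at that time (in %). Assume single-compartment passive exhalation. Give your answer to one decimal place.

38.1

τ = R × C = 6.0 × 83 mL/cmH2O = 6.0 × 0.083 L/cmH2O = 0.498 s.
Passive exhalation: V(t)/V₀ = e^(−t/τ) = e^(−0.48/0.498) = 0.3814.
Fraction remaining = 0.3814 → 38.14%.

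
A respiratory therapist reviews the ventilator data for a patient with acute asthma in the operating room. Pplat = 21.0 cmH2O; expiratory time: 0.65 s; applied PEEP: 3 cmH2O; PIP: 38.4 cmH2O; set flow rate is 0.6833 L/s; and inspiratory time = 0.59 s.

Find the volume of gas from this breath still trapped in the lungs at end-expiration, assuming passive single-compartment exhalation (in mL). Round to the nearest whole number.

129

Vt = flow × Ti = 0.6833 L/s × 0.59 s × 1000 mL/L = 403.15 mL.
R = (PIP − Pplat)/V̇ = (38.4 − 21.0) / 0.6833 = 17.4/0.6833 = 25.465 cmH2O·s/L.
C = Vt/(Pplat − PEEP) = 403.15 / (21.0 − 3) = 403.15/18.0 = 22.397 mL/cmH2O.
τ = R × C = 25.465 × 0.0224 L/cmH2O = 0.5704 s.
Fraction remaining = e^(−Te/τ) = e^(−0.65/0.5704) = 0.32.
Trapped volume = 403.15 × 0.32 = 129.01 mL.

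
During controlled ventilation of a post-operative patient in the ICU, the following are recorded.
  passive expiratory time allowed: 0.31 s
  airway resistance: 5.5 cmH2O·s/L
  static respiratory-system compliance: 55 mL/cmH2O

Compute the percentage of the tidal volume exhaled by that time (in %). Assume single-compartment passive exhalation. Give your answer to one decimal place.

τ = R × C = 5.5 × 55 mL/cmH2O = 5.5 × 0.055 L/cmH2O = 0.3025 s.
Passive exhalation: V(t)/V₀ = e^(−t/τ) = e^(−0.31/0.3025) = 0.3589.
Fraction exhaled = 1 − 0.3589 = 0.6411 → 64.11%.

64.1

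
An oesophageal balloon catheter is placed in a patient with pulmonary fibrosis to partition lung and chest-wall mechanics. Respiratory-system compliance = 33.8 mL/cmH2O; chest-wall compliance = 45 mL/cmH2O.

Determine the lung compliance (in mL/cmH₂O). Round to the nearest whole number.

136

1/CL = 1/Crs − 1/Ccw.
1/CL = 1/33.8 − 1/45 = 0.007364.
CL = 135.8 mL/cmH2O.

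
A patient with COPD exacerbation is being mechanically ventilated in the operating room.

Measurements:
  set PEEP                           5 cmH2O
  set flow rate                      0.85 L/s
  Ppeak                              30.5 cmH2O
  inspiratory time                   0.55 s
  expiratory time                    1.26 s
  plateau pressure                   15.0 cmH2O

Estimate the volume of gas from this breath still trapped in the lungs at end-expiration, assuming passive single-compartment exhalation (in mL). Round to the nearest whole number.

Vt = flow × Ti = 0.85 L/s × 0.55 s × 1000 mL/L = 467.5 mL.
R = (PIP − Pplat)/V̇ = (30.5 − 15.0) / 0.85 = 15.5/0.85 = 18.235 cmH2O·s/L.
C = Vt/(Pplat − PEEP) = 467.5 / (15.0 − 5) = 467.5/10.0 = 46.75 mL/cmH2O.
τ = R × C = 18.235 × 0.04675 L/cmH2O = 0.8525 s.
Fraction remaining = e^(−Te/τ) = e^(−1.26/0.8525) = 0.2281.
Trapped volume = 467.5 × 0.2281 = 106.64 mL.

107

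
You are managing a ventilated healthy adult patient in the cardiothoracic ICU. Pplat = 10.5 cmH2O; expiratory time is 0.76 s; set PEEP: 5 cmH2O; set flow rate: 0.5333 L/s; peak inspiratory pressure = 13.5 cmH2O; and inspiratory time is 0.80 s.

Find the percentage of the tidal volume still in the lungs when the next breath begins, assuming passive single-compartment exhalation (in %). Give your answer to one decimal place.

Vt = flow × Ti = 0.5333 L/s × 0.80 s × 1000 mL/L = 426.64 mL.
R = (PIP − Pplat)/V̇ = (13.5 − 10.5) / 0.5333 = 3.0/0.5333 = 5.625 cmH2O·s/L.
C = Vt/(Pplat − PEEP) = 426.64 / (10.5 − 5) = 426.64/5.5 = 77.571 mL/cmH2O.
τ = R × C = 5.625 × 0.07757 L/cmH2O = 0.4363 s.
Fraction remaining at end-expiration = e^(−Te/τ) = e^(−0.76/0.4363) = 0.1752 → 17.52%.

17.5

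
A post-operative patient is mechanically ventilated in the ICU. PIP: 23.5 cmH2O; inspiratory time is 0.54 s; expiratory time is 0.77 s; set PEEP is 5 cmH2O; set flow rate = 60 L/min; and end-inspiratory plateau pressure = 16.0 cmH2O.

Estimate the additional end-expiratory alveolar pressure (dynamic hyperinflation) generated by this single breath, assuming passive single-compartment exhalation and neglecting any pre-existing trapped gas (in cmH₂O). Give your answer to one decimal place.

Flow: 60 L/min ÷ 60 = 1 L/s.
Vt = flow × Ti = 1 L/s × 0.54 s × 1000 mL/L = 540.0 mL.
R = (PIP − Pplat)/V̇ = (23.5 − 16.0) / 1 = 7.5/1 = 7.5 cmH2O·s/L.
C = Vt/(Pplat − PEEP) = 540.0 / (16.0 − 5) = 540.0/11.0 = 49.091 mL/cmH2O.
τ = R × C = 7.5 × 0.04909 L/cmH2O = 0.3682 s.
Fraction remaining = e^(−Te/τ) = e^(−0.77/0.3682) = 0.1235; trapped volume = 540.0 × 0.1235 = 66.69 mL.
Additional alveolar pressure from trapping ≈ V_trapped / C = 66.69 / 49.091 = 1.358 cmH2O.

1.4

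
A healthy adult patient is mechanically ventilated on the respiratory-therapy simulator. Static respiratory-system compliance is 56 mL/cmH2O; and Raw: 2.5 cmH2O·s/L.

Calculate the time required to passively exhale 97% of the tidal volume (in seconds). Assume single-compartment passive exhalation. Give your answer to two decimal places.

0.49

τ = R × C = 2.5 × 56 mL/cmH2O = 2.5 × 0.056 L/cmH2O = 0.14 s.
Exhaled fraction f = 1 − e^(−t/τ) → t = −τ·ln(1 − f) = −0.14·ln(0.03) = 0.4909 s.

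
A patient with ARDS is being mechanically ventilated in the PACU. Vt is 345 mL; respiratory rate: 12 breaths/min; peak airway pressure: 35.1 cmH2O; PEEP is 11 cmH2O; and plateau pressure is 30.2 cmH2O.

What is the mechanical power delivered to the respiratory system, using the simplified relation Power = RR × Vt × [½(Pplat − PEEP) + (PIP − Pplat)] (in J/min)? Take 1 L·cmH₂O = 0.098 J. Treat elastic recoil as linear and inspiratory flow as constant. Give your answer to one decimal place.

5.9

Per-breath work = Vt × [½(Pplat−PEEP) + (PIP−Pplat)] = 0.345 × [0.5×19.2 + 4.9] = 0.345 × 14.5 = 5.003 L·cmH2O.
Power = 12 × 5.003 = 60.036 L·cmH2O/min.
× 0.098 J/(L·cmH2O) → 5.884 J/min.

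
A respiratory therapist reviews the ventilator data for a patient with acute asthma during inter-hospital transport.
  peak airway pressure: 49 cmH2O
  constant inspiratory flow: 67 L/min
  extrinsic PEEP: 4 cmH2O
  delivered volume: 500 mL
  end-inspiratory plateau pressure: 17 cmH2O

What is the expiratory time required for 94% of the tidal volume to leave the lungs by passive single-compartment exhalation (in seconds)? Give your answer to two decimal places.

Flow: 67 L/min ÷ 60 = 1.1167 L/s.
R = (PIP − Pplat)/V̇ = (49 − 17) / 1.1167 = 32.0/1.1167 = 28.656 cmH2O·s/L.
C = Vt/(Pplat − PEEP) = 500.0 / (17 − 4) = 500.0/13.0 = 38.462 mL/cmH2O.
τ = R × C = 28.656 × 0.03846 L/cmH2O = 1.102 s.
t = −τ·ln(1 − 0.94) = −1.102·ln(0.06) = 3.1 s.

3.10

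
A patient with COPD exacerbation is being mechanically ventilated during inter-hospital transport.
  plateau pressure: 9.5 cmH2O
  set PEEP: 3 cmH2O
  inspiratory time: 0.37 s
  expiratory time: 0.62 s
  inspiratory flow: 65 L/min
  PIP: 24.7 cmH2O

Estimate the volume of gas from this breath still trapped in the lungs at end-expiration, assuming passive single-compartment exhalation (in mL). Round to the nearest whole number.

Flow: 65 L/min ÷ 60 = 1.0833 L/s.
Vt = flow × Ti = 1.0833 L/s × 0.37 s × 1000 mL/L = 400.82 mL.
R = (PIP − Pplat)/V̇ = (24.7 − 9.5) / 1.0833 = 15.2/1.0833 = 14.031 cmH2O·s/L.
C = Vt/(Pplat − PEEP) = 400.82 / (9.5 − 3) = 400.82/6.5 = 61.665 mL/cmH2O.
τ = R × C = 14.031 × 0.06167 L/cmH2O = 0.8653 s.
Fraction remaining = e^(−Te/τ) = e^(−0.62/0.8653) = 0.4885.
Trapped volume = 400.82 × 0.4885 = 195.8 mL.

196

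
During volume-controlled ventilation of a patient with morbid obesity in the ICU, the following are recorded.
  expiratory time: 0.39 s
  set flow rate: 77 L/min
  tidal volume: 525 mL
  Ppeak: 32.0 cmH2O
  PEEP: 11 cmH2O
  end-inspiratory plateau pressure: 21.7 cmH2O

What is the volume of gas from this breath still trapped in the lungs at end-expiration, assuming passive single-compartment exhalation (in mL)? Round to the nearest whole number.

Flow: 77 L/min ÷ 60 = 1.2833 L/s.
R = (PIP − Pplat)/V̇ = (32.0 − 21.7) / 1.2833 = 10.3/1.2833 = 8.026 cmH2O·s/L.
C = Vt/(Pplat − PEEP) = 525.0 / (21.7 − 11) = 525.0/10.7 = 49.065 mL/cmH2O.
τ = R × C = 8.026 × 0.04907 L/cmH2O = 0.3938 s.
Fraction remaining = e^(−Te/τ) = e^(−0.39/0.3938) = 0.3714.
Trapped volume = 525.0 × 0.3714 = 194.99 mL.

195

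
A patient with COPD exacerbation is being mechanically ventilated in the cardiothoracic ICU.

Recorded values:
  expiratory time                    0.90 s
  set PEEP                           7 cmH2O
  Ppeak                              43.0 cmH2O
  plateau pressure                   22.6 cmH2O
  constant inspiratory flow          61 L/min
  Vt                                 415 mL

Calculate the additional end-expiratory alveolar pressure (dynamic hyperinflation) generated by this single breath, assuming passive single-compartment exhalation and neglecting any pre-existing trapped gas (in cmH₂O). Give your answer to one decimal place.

2.9

Flow: 61 L/min ÷ 60 = 1.0167 L/s.
R = (PIP − Pplat)/V̇ = (43.0 − 22.6) / 1.0167 = 20.4/1.0167 = 20.065 cmH2O·s/L.
C = Vt/(Pplat − PEEP) = 415.0 / (22.6 − 7) = 415.0/15.6 = 26.603 mL/cmH2O.
τ = R × C = 20.065 × 0.0266 L/cmH2O = 0.5337 s.
Fraction remaining = e^(−Te/τ) = e^(−0.90/0.5337) = 0.1852; trapped volume = 415.0 × 0.1852 = 76.858 mL.
Additional alveolar pressure from trapping ≈ V_trapped / C = 76.858 / 26.603 = 2.889 cmH2O.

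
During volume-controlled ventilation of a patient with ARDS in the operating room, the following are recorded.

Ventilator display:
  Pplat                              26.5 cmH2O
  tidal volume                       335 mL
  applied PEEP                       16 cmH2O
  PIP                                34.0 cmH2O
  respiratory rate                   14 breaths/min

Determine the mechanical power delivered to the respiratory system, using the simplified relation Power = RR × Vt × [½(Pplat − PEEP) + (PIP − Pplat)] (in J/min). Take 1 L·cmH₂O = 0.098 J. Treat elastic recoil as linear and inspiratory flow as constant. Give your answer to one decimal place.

Per-breath work = Vt × [½(Pplat−PEEP) + (PIP−Pplat)] = 0.335 × [0.5×10.5 + 7.5] = 0.335 × 12.75 = 4.271 L·cmH2O.
Power = 14 × 4.271 = 59.794 L·cmH2O/min.
× 0.098 J/(L·cmH2O) → 5.86 J/min.

5.9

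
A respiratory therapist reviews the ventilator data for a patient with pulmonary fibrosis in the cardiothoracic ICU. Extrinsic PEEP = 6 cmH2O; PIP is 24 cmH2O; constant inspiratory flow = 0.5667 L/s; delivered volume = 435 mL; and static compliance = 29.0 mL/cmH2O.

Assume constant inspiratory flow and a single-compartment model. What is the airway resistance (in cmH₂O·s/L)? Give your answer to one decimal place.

Equation of motion (constant flow): PIP = Vt/C + R·V̇ + PEEP.
R·V̇ = PIP − Vt/C − PEEP = 24 − 435/29.0 − 6 = 24 − 15.0 − 6 = 3.0 cmH2O.
R = 3.0 / 0.5667 = 5.294 cmH2O·s/L.

5.3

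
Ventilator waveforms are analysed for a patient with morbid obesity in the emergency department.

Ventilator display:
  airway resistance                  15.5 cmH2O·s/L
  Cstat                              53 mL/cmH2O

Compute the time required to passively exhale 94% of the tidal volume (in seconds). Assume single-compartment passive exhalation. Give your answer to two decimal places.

2.31

τ = R × C = 15.5 × 53 mL/cmH2O = 15.5 × 0.053 L/cmH2O = 0.8215 s.
Exhaled fraction f = 1 − e^(−t/τ) → t = −τ·ln(1 − f) = −0.8215·ln(0.06) = 2.311 s.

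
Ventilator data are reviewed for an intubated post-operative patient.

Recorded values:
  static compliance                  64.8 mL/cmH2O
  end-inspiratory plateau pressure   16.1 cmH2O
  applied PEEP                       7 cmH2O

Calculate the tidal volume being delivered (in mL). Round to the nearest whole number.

Vt = Cstat × (Pplat − PEEP) = 64.8 × (16.1 − 7) = 64.8 × 9.1 = 589.68 mL.

590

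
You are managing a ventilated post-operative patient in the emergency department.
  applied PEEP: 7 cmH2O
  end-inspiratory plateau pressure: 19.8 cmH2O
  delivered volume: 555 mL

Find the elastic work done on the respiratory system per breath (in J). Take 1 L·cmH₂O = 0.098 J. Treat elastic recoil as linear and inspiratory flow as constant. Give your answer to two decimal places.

0.35

Elastic work ≈ ½ × (Pplat − PEEP) × Vt = 0.5 × (19.8 − 7) × 0.555 L = 0.5 × 12.8 × 0.555 = 3.552 L·cmH2O.
× 0.098 J/(L·cmH2O) → 0.3481 J.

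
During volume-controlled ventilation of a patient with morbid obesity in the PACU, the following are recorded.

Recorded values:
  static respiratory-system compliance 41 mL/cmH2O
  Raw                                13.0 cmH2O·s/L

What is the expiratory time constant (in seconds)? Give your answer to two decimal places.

0.53

τ = R × C = 13.0 × 41 mL/cmH2O = 13.0 × 0.041 L/cmH2O = 0.533 s.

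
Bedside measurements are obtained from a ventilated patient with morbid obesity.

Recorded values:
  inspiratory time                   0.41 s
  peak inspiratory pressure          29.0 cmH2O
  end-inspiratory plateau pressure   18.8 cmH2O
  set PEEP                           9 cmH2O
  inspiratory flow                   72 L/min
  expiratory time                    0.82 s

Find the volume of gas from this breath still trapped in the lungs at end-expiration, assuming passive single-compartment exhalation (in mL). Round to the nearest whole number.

Flow: 72 L/min ÷ 60 = 1.2 L/s.
Vt = flow × Ti = 1.2 L/s × 0.41 s × 1000 mL/L = 492.0 mL.
R = (PIP − Pplat)/V̇ = (29.0 − 18.8) / 1.2 = 10.2/1.2 = 8.5 cmH2O·s/L.
C = Vt/(Pplat − PEEP) = 492.0 / (18.8 − 9) = 492.0/9.8 = 50.204 mL/cmH2O.
τ = R × C = 8.5 × 0.0502 L/cmH2O = 0.4267 s.
Fraction remaining = e^(−Te/τ) = e^(−0.82/0.4267) = 0.1464.
Trapped volume = 492.0 × 0.1464 = 72.029 mL.

72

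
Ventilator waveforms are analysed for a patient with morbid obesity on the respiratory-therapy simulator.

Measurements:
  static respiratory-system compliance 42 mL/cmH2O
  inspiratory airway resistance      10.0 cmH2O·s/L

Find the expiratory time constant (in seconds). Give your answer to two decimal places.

τ = R × C = 10.0 × 42 mL/cmH2O = 10.0 × 0.042 L/cmH2O = 0.42 s.

0.42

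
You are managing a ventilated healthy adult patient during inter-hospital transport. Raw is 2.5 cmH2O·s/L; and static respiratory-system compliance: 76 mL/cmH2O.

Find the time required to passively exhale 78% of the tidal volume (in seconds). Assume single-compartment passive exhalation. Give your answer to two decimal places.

τ = R × C = 2.5 × 76 mL/cmH2O = 2.5 × 0.076 L/cmH2O = 0.19 s.
Exhaled fraction f = 1 − e^(−t/τ) → t = −τ·ln(1 − f) = −0.19·ln(0.22) = 0.2877 s.

0.29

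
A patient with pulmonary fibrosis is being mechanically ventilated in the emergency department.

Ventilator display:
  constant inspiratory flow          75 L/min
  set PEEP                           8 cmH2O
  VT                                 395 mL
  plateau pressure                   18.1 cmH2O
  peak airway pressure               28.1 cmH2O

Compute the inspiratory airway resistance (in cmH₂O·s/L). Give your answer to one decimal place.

8.0

Flow: 75 L/min ÷ 60 = 1.25 L/s.
Raw = (PIP − Pplat) / flow = (28.1 − 18.1) / 1.25 = 10.0 / 1.25 = 8.0 cmH2O·s/L.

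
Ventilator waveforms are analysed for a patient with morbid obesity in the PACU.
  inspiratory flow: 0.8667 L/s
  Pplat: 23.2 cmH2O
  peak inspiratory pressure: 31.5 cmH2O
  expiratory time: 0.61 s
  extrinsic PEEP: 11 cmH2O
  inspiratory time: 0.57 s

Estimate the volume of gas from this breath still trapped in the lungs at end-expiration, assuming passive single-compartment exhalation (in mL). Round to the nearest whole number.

102

Vt = flow × Ti = 0.8667 L/s × 0.57 s × 1000 mL/L = 494.02 mL.
R = (PIP − Pplat)/V̇ = (31.5 − 23.2) / 0.8667 = 8.3/0.8667 = 9.577 cmH2O·s/L.
C = Vt/(Pplat − PEEP) = 494.02 / (23.2 − 11) = 494.02/12.2 = 40.493 mL/cmH2O.
τ = R × C = 9.577 × 0.04049 L/cmH2O = 0.3878 s.
Fraction remaining = e^(−Te/τ) = e^(−0.61/0.3878) = 0.2074.
Trapped volume = 494.02 × 0.2074 = 102.46 mL.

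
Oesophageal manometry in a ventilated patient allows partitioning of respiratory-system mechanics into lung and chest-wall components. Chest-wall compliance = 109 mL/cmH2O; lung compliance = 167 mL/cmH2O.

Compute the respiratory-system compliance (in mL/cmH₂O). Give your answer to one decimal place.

Lung and chest wall are elastances in series: 1/Crs = 1/CL + 1/Ccw.
1/Crs = 1/167 + 1/109 = 0.01516.
Crs = 65.963 mL/cmH2O.

66.0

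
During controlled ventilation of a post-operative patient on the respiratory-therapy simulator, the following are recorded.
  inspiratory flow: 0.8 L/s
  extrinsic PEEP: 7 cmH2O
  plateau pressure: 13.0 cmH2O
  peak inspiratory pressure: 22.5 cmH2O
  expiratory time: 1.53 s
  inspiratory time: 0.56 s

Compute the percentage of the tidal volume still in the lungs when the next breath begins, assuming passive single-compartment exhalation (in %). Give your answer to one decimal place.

Vt = flow × Ti = 0.8 L/s × 0.56 s × 1000 mL/L = 448.0 mL.
R = (PIP − Pplat)/V̇ = (22.5 − 13.0) / 0.8 = 9.5/0.8 = 11.875 cmH2O·s/L.
C = Vt/(Pplat − PEEP) = 448.0 / (13.0 − 7) = 448.0/6.0 = 74.667 mL/cmH2O.
τ = R × C = 11.875 × 0.07467 L/cmH2O = 0.8867 s.
Fraction remaining at end-expiration = e^(−Te/τ) = e^(−1.53/0.8867) = 0.1781 → 17.81%.

17.8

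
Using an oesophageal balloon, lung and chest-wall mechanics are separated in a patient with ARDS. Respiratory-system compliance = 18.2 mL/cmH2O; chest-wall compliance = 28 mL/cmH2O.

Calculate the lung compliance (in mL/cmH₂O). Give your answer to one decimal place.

52.0

1/CL = 1/Crs − 1/Ccw.
1/CL = 1/18.2 − 1/28 = 0.01923.
CL = 52.002 mL/cmH2O.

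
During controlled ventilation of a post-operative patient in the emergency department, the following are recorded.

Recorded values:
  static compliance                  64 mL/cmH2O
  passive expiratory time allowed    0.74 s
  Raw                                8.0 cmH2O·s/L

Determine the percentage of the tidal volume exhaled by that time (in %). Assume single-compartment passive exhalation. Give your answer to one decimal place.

76.4

τ = R × C = 8.0 × 64 mL/cmH2O = 8.0 × 0.064 L/cmH2O = 0.512 s.
Passive exhalation: V(t)/V₀ = e^(−t/τ) = e^(−0.74/0.512) = 0.2357.
Fraction exhaled = 1 − 0.2357 = 0.7643 → 76.43%.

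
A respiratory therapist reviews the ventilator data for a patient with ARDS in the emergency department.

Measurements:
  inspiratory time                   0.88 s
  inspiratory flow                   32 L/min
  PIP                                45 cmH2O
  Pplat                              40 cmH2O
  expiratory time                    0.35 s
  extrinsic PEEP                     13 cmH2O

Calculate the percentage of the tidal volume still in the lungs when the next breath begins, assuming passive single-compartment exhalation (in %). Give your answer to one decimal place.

11.7

Flow: 32 L/min ÷ 60 = 0.5333 L/s.
Vt = flow × Ti = 0.5333 L/s × 0.88 s × 1000 mL/L = 469.3 mL.
R = (PIP − Pplat)/V̇ = (45 − 40) / 0.5333 = 5.0/0.5333 = 9.376 cmH2O·s/L.
C = Vt/(Pplat − PEEP) = 469.3 / (40 − 13) = 469.3/27.0 = 17.381 mL/cmH2O.
τ = R × C = 9.376 × 0.01738 L/cmH2O = 0.163 s.
Fraction remaining at end-expiration = e^(−Te/τ) = e^(−0.35/0.163) = 0.1168 → 11.68%.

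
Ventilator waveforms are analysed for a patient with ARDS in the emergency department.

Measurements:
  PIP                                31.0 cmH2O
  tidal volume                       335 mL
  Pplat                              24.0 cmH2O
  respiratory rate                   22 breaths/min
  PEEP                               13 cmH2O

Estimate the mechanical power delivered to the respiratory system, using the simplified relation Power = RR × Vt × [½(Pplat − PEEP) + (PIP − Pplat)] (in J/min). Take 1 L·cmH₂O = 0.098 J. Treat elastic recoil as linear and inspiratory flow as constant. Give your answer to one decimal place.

9.0

Per-breath work = Vt × [½(Pplat−PEEP) + (PIP−Pplat)] = 0.335 × [0.5×11.0 + 7.0] = 0.335 × 12.5 = 4.188 L·cmH2O.
Power = 22 × 4.188 = 92.136 L·cmH2O/min.
× 0.098 J/(L·cmH2O) → 9.029 J/min.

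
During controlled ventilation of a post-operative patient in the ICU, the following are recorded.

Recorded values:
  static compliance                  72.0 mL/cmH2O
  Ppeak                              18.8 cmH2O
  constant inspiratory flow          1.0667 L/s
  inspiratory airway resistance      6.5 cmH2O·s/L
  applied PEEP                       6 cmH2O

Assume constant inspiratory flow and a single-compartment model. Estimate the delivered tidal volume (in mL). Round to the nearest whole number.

Equation of motion (constant flow): PIP = Vt/C + R·V̇ + PEEP.
Vt/C = PIP − R·V̇ − PEEP = 18.8 − 6.934 − 6 = 5.866 cmH2O.
Vt = C × 5.866 = 72.0 × 5.866 = 422.35 mL.

422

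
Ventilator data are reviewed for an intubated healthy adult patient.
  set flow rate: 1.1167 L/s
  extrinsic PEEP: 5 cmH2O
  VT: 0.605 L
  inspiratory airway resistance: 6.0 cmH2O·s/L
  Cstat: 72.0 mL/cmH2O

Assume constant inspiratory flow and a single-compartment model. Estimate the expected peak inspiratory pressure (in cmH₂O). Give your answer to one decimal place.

Equation of motion (constant flow): PIP = Vt/C + R·V̇ + PEEP.
PIP = 605/72.0 + 6.0×1.1167 + 5 = 8.403 + 6.7 + 5 = 20.103 cmH2O.

20.1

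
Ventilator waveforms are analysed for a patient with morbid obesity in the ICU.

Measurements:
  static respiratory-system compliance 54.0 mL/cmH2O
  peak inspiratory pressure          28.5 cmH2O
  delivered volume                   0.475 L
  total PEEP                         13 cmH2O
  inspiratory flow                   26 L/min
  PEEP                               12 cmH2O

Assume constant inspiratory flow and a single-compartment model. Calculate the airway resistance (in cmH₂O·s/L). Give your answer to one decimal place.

Flow: 26 L/min ÷ 60 = 0.4333 L/s.
Total PEEP = 13 cmH2O (set 12 + intrinsic 1); this is the baseline alveolar pressure.
Equation of motion (constant flow): PIP = Vt/C + R·V̇ + PEEP.
R·V̇ = PIP − Vt/C − PEEP = 28.5 − 475/54.0 − 13 = 28.5 − 8.796 − 13 = 6.704 cmH2O.
R = 6.704 / 0.4333 = 15.472 cmH2O·s/L.

15.5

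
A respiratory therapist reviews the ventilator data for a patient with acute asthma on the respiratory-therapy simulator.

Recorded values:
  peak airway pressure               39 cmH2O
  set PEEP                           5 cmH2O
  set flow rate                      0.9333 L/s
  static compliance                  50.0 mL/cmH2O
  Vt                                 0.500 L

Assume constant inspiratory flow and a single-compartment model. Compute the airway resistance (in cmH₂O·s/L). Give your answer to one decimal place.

Equation of motion (constant flow): PIP = Vt/C + R·V̇ + PEEP.
R·V̇ = PIP − Vt/C − PEEP = 39 − 500/50.0 − 5 = 39 − 10.0 − 5 = 24.0 cmH2O.
R = 24.0 / 0.9333 = 25.715 cmH2O·s/L.

25.7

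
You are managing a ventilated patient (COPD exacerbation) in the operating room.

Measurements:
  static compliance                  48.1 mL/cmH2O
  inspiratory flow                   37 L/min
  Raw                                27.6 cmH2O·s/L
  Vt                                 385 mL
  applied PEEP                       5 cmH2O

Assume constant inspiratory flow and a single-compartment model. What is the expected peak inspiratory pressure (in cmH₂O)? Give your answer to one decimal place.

Flow: 37 L/min ÷ 60 = 0.6167 L/s.
Equation of motion (constant flow): PIP = Vt/C + R·V̇ + PEEP.
PIP = 385/48.1 + 27.6×0.6167 + 5 = 8.004 + 17.021 + 5 = 30.025 cmH2O.

30.0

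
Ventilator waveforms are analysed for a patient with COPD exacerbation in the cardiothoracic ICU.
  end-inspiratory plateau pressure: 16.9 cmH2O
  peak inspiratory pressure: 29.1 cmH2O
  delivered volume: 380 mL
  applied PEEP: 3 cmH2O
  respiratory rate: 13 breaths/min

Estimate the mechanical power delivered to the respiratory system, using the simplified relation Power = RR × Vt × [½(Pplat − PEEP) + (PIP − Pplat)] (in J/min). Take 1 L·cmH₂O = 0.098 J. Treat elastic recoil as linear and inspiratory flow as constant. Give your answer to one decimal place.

Per-breath work = Vt × [½(Pplat−PEEP) + (PIP−Pplat)] = 0.380 × [0.5×13.9 + 12.2] = 0.380 × 19.15 = 7.277 L·cmH2O.
Power = 13 × 7.277 = 94.601 L·cmH2O/min.
× 0.098 J/(L·cmH2O) → 9.271 J/min.

9.3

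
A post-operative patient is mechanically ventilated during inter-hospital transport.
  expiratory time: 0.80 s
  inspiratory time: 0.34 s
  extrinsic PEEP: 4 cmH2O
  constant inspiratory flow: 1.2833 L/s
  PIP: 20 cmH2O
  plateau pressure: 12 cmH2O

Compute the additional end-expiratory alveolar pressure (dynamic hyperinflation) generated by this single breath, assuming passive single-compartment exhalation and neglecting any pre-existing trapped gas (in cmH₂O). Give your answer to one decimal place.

0.8

Vt = flow × Ti = 1.2833 L/s × 0.34 s × 1000 mL/L = 436.32 mL.
R = (PIP − Pplat)/V̇ = (20 − 12) / 1.2833 = 8.0/1.2833 = 6.234 cmH2O·s/L.
C = Vt/(Pplat − PEEP) = 436.32 / (12 − 4) = 436.32/8.0 = 54.54 mL/cmH2O.
τ = R × C = 6.234 × 0.05454 L/cmH2O = 0.34 s.
Fraction remaining = e^(−Te/τ) = e^(−0.80/0.34) = 0.09509; trapped volume = 436.32 × 0.09509 = 41.49 mL.
Additional alveolar pressure from trapping ≈ V_trapped / C = 41.49 / 54.54 = 0.7607 cmH2O.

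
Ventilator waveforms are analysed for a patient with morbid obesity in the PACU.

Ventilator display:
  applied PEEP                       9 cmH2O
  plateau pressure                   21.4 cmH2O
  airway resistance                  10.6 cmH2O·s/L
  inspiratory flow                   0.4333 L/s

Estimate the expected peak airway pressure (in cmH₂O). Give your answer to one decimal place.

26.0

PIP = Pplat + Raw × flow = 21.4 + 10.6 × 0.4333 = 21.4 + 4.593 = 25.993 cmH2O.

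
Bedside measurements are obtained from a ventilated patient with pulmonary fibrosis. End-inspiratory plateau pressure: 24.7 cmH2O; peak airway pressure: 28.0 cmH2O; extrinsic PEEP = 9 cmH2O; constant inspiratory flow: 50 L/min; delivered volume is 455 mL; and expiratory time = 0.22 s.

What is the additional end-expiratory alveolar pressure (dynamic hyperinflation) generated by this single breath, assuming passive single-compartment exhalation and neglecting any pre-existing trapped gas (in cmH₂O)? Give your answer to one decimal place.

Flow: 50 L/min ÷ 60 = 0.8333 L/s.
R = (PIP − Pplat)/V̇ = (28.0 − 24.7) / 0.8333 = 3.3/0.8333 = 3.96 cmH2O·s/L.
C = Vt/(Pplat − PEEP) = 455.0 / (24.7 − 9) = 455.0/15.7 = 28.981 mL/cmH2O.
τ = R × C = 3.96 × 0.02898 L/cmH2O = 0.1148 s.
Fraction remaining = e^(−Te/τ) = e^(−0.22/0.1148) = 0.1471; trapped volume = 455.0 × 0.1471 = 66.931 mL.
Additional alveolar pressure from trapping ≈ V_trapped / C = 66.931 / 28.981 = 2.309 cmH2O.

2.3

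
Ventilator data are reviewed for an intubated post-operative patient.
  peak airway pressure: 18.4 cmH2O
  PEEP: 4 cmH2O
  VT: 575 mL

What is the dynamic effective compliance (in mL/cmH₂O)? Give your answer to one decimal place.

Dynamic compliance = Vt / (PIP − PEEP) = 575 / (18.4 − 4) = 575 / 14.4 = 39.931 mL/cmH2O.

39.9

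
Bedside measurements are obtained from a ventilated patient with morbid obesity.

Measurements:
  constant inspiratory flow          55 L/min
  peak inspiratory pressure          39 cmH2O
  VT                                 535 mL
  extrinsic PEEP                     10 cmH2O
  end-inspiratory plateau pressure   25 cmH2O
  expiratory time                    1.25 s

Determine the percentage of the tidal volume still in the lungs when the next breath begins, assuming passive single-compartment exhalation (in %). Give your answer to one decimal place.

Flow: 55 L/min ÷ 60 = 0.9167 L/s.
R = (PIP − Pplat)/V̇ = (39 − 25) / 0.9167 = 14.0/0.9167 = 15.272 cmH2O·s/L.
C = Vt/(Pplat − PEEP) = 535.0 / (25 − 10) = 535.0/15.0 = 35.667 mL/cmH2O.
τ = R × C = 15.272 × 0.03567 L/cmH2O = 0.5448 s.
Fraction remaining at end-expiration = e^(−Te/τ) = e^(−1.25/0.5448) = 0.1008 → 10.08%.

10.1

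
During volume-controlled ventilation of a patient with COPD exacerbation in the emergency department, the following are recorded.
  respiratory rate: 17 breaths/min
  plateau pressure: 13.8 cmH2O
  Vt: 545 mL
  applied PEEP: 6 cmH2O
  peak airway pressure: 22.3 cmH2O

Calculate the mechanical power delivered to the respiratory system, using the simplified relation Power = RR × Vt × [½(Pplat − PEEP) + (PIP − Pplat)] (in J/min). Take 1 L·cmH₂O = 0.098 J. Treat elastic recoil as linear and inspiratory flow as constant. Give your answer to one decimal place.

Per-breath work = Vt × [½(Pplat−PEEP) + (PIP−Pplat)] = 0.545 × [0.5×7.8 + 8.5] = 0.545 × 12.4 = 6.758 L·cmH2O.
Power = 17 × 6.758 = 114.89 L·cmH2O/min.
× 0.098 J/(L·cmH2O) → 11.259 J/min.

11.3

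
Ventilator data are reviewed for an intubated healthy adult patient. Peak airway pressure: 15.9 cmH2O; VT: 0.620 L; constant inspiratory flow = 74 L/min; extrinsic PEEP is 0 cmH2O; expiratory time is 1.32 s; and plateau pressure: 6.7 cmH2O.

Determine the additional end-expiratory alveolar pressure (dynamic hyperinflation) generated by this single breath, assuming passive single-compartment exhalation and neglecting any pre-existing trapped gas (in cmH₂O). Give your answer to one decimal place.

Flow: 74 L/min ÷ 60 = 1.2333 L/s.
R = (PIP − Pplat)/V̇ = (15.9 − 6.7) / 1.2333 = 9.2/1.2333 = 7.46 cmH2O·s/L.
C = Vt/(Pplat − PEEP) = 620.0 / (6.7 − 0) = 620.0/6.7 = 92.537 mL/cmH2O.
τ = R × C = 7.46 × 0.09254 L/cmH2O = 0.6903 s.
Fraction remaining = e^(−Te/τ) = e^(−1.32/0.6903) = 0.1478; trapped volume = 620.0 × 0.1478 = 91.636 mL.
Additional alveolar pressure from trapping ≈ V_trapped / C = 91.636 / 92.537 = 0.9903 cmH2O.

1.0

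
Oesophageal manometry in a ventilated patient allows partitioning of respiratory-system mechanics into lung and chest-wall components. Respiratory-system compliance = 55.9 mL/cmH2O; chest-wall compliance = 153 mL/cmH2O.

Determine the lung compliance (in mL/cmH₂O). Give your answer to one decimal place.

1/CL = 1/Crs − 1/Ccw.
1/CL = 1/55.9 − 1/153 = 0.01135.
CL = 88.106 mL/cmH2O.

88.1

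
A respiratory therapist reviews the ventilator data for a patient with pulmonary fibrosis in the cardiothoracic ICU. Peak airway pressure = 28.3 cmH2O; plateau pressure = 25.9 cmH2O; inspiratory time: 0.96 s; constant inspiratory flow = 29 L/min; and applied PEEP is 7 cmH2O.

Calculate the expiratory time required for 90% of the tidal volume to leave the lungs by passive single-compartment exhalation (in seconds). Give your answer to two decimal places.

Flow: 29 L/min ÷ 60 = 0.4833 L/s.
Vt = flow × Ti = 0.4833 L/s × 0.96 s × 1000 mL/L = 463.97 mL.
R = (PIP − Pplat)/V̇ = (28.3 − 25.9) / 0.4833 = 2.4/0.4833 = 4.966 cmH2O·s/L.
C = Vt/(Pplat − PEEP) = 463.97 / (25.9 − 7) = 463.97/18.9 = 24.549 mL/cmH2O.
τ = R × C = 4.966 × 0.02455 L/cmH2O = 0.1219 s.
t = −τ·ln(1 − 0.90) = −0.1219·ln(0.1) = 0.2807 s.

0.28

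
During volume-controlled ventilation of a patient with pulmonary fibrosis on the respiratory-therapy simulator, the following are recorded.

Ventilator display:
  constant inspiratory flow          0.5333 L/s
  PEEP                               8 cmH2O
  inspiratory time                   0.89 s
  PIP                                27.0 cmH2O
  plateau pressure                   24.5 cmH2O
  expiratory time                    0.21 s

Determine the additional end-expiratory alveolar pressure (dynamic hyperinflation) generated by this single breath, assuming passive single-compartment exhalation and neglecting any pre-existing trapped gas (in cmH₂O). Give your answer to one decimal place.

Vt = flow × Ti = 0.5333 L/s × 0.89 s × 1000 mL/L = 474.64 mL.
R = (PIP − Pplat)/V̇ = (27.0 − 24.5) / 0.5333 = 2.5/0.5333 = 4.688 cmH2O·s/L.
C = Vt/(Pplat − PEEP) = 474.64 / (24.5 − 8) = 474.64/16.5 = 28.766 mL/cmH2O.
τ = R × C = 4.688 × 0.02877 L/cmH2O = 0.1349 s.
Fraction remaining = e^(−Te/τ) = e^(−0.21/0.1349) = 0.2108; trapped volume = 474.64 × 0.2108 = 100.05 mL.
Additional alveolar pressure from trapping ≈ V_trapped / C = 100.05 / 28.766 = 3.478 cmH2O.

3.5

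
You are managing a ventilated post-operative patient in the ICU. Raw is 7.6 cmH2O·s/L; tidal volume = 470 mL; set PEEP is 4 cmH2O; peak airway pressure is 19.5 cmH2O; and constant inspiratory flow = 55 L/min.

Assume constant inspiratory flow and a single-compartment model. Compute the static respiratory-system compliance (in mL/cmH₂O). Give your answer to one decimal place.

Flow: 55 L/min ÷ 60 = 0.9167 L/s.
Equation of motion (constant flow): PIP = Vt/C + R·V̇ + PEEP.
Vt/C = PIP − R·V̇ − PEEP = 19.5 − 7.6×0.9167 − 4 = 19.5 − 6.967 − 4 = 8.533 cmH2O.
C = Vt / 8.533 = 470 / 8.533 = 55.08 mL/cmH2O.

55.1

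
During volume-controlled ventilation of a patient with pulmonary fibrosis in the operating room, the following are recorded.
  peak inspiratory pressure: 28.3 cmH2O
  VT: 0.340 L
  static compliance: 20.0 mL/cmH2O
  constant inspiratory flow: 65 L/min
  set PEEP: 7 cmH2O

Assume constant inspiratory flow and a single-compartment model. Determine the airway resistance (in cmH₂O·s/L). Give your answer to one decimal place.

Flow: 65 L/min ÷ 60 = 1.0833 L/s.
Equation of motion (constant flow): PIP = Vt/C + R·V̇ + PEEP.
R·V̇ = PIP − Vt/C − PEEP = 28.3 − 340/20.0 − 7 = 28.3 − 17.0 − 7 = 4.3 cmH2O.
R = 4.3 / 1.0833 = 3.969 cmH2O·s/L.

4.0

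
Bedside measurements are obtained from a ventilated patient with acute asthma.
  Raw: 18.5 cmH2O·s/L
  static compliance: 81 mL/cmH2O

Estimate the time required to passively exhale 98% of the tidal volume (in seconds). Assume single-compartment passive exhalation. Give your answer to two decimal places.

τ = R × C = 18.5 × 81 mL/cmH2O = 18.5 × 0.081 L/cmH2O = 1.499 s.
Exhaled fraction f = 1 − e^(−t/τ) → t = −τ·ln(1 − f) = −1.499·ln(0.02) = 5.864 s.

5.86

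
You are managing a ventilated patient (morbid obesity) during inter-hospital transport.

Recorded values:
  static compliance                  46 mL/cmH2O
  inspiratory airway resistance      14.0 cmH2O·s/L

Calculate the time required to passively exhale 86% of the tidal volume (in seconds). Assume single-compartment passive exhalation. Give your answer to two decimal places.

1.27

τ = R × C = 14.0 × 46 mL/cmH2O = 14.0 × 0.046 L/cmH2O = 0.644 s.
Exhaled fraction f = 1 − e^(−t/τ) → t = −τ·ln(1 − f) = −0.644·ln(0.14) = 1.266 s.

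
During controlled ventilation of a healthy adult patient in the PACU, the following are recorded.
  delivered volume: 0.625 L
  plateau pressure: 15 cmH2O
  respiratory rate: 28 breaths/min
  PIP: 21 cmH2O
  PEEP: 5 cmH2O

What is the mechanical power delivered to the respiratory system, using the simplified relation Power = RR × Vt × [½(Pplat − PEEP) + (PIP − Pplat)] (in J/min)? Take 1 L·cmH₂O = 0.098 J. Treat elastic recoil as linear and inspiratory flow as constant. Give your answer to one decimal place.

Per-breath work = Vt × [½(Pplat−PEEP) + (PIP−Pplat)] = 0.625 × [0.5×10.0 + 6.0] = 0.625 × 11.0 = 6.875 L·cmH2O.
Power = 28 × 6.875 = 192.5 L·cmH2O/min.
× 0.098 J/(L·cmH2O) → 18.865 J/min.

18.9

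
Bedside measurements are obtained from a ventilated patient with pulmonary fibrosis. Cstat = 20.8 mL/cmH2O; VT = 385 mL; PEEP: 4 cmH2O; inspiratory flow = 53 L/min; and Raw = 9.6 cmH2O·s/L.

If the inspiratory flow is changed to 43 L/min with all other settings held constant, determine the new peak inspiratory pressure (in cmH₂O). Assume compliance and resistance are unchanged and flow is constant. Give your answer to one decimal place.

29.4

Flow: 53 L/min ÷ 60 = 0.8833 L/s.
New flow: 43 L/min ÷ 60 = 0.7167 L/s.
PIP = Vt/C + R·V̇ + PEEP (constant-flow equation of motion).
Only the resistive term changes: ΔPIP = R × ΔV̇ = 9.6 × (0.7167 − 0.8833) = 9.6 × -0.1666 = -1.599 cmH2O.
Original PIP = 385/20.8 + 9.6×0.8833 + 4 = 30.989 cmH2O; new PIP = 30.989 + (-1.599) = 29.39 cmH2O.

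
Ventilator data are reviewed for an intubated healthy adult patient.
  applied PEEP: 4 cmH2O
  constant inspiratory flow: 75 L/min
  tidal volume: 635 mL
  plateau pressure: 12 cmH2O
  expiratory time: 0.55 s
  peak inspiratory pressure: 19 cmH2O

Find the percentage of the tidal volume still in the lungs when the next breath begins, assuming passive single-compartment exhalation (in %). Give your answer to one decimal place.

Flow: 75 L/min ÷ 60 = 1.25 L/s.
R = (PIP − Pplat)/V̇ = (19 − 12) / 1.25 = 7.0/1.25 = 5.6 cmH2O·s/L.
C = Vt/(Pplat − PEEP) = 635.0 / (12 − 4) = 635.0/8.0 = 79.375 mL/cmH2O.
τ = R × C = 5.6 × 0.07938 L/cmH2O = 0.4445 s.
Fraction remaining at end-expiration = e^(−Te/τ) = e^(−0.55/0.4445) = 0.2902 → 29.02%.

29.0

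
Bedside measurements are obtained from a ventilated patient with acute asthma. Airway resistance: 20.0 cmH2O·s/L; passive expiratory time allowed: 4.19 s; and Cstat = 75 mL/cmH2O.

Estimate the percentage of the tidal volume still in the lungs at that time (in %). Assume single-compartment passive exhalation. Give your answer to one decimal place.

6.1

τ = R × C = 20.0 × 75 mL/cmH2O = 20.0 × 0.075 L/cmH2O = 1.5 s.
Passive exhalation: V(t)/V₀ = e^(−t/τ) = e^(−4.19/1.5) = 0.06122.
Fraction remaining = 0.06122 → 6.122%.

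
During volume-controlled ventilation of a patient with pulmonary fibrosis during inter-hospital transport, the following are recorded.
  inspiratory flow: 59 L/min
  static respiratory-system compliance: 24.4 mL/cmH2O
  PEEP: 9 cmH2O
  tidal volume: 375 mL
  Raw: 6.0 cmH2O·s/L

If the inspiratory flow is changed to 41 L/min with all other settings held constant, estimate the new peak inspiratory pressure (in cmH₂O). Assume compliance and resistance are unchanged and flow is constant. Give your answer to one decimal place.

Flow: 59 L/min ÷ 60 = 0.9833 L/s.
New flow: 41 L/min ÷ 60 = 0.6833 L/s.
PIP = Vt/C + R·V̇ + PEEP (constant-flow equation of motion).
Only the resistive term changes: ΔPIP = R × ΔV̇ = 6.0 × (0.6833 − 0.9833) = 6.0 × -0.3 = -1.8 cmH2O.
Original PIP = 375/24.4 + 6.0×0.9833 + 9 = 30.269 cmH2O; new PIP = 30.269 + (-1.8) = 28.469 cmH2O.

28.5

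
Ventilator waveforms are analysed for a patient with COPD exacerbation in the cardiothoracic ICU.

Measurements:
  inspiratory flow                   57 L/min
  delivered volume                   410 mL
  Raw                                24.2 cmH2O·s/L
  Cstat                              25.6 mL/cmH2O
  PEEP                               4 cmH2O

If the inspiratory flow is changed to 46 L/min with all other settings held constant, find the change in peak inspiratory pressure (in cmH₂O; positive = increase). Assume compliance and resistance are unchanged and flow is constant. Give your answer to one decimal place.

Flow: 57 L/min ÷ 60 = 0.95 L/s.
New flow: 46 L/min ÷ 60 = 0.7667 L/s.
PIP = Vt/C + R·V̇ + PEEP (constant-flow equation of motion).
Only the resistive term changes: ΔPIP = R × ΔV̇ = 24.2 × (0.7667 − 0.95) = 24.2 × -0.1833 = -4.436 cmH2O.

-4.4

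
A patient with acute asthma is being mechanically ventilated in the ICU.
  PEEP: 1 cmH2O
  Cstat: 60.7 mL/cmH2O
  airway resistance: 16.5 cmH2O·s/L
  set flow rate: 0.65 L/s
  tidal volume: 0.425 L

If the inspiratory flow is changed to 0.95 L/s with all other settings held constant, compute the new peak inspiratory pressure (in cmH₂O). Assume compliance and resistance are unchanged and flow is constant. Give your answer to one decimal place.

PIP = Vt/C + R·V̇ + PEEP (constant-flow equation of motion).
Only the resistive term changes: ΔPIP = R × ΔV̇ = 16.5 × (0.95 − 0.65) = 16.5 × 0.3 = 4.95 cmH2O.
Original PIP = 425/60.7 + 16.5×0.65 + 1 = 18.727 cmH2O; new PIP = 18.727 + (4.95) = 23.677 cmH2O.

23.7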